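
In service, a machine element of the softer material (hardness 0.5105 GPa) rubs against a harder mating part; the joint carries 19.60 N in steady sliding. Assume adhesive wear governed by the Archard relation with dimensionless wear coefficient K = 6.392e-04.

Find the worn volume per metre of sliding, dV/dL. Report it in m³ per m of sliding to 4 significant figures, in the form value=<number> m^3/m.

Shown intermediates are rounded — the computation keeps full float precision, and one final rounding, at four significant digits.
Hardness H = 0.5105 GPa = 5.105e+08 Pa.
As SI base values: W = 19.60 N, H = 5.105e+08 Pa, K = 6.392e-04.
Rate of wear dV/dL = K·W/H, per unit distance: 6.392e-04 · 19.60 / 5.105e+08 = 2.454e-11 m³/m.

value=2.454e-11 m^3/m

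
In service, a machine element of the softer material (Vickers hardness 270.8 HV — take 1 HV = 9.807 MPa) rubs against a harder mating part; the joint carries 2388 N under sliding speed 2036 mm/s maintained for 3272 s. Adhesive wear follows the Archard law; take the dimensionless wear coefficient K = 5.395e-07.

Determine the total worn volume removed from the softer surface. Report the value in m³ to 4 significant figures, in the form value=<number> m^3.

value=3.232e-09 m^3

Intermediate values are printed rounded. The algebra runs at exact precision — one last rounding to four significant figures.
Convert: Sliding speed v = 2036 mm/s = 2.036 m/s. Path length L = v·t = 2.036 m/s × 3272 s = 6662 m.
Convert: Hardness H = 270.8 HV × 9.807 MPa/HV = 2656 MPa = 2.656e+09 Pa.
SI base units throughout: W = 2388 N, H = 2.656e+09 Pa, K = 5.395e-07.
Archard volume V = K·W·L/H = 5.395e-07 · 2388 · 6662 / 2.656e+09 = 3.232e-09 m³.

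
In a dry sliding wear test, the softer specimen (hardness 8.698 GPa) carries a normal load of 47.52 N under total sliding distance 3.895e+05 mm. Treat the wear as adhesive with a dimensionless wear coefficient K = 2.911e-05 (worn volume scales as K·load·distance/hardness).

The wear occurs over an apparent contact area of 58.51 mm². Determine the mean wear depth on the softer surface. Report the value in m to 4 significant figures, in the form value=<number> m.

value=1.059e-06 m

Intermediate values appear rounded, and the computation carries full precision — a single final rounding to 4 significant digits.
Sliding distance L = 3.895e+05 mm = 389.5 m.
Hardness H = 8.698 GPa = 8.698e+09 Pa.
Contact area A = 58.51 mm² = 5.851e-05 m².
As SI base values: W = 47.52 N, H = 8.698e+09 Pa, K = 2.911e-05.
Wear volume V = K·W·L/H = 2.911e-05 · 47.52 · 389.5 / 8.698e+09 = 6.195e-11 m³.
Mean wear depth h = V/A = 6.195e-11 / 5.851e-05 = 1.059e-06 m.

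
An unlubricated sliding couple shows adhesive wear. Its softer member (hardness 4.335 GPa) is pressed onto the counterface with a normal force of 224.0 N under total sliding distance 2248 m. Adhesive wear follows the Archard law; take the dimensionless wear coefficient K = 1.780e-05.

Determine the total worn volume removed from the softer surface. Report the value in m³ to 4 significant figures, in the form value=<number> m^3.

The computation holds full float precision; intermediates appear rounded. Rounded once at the end, at four significant figures.
Convert: Hardness H = 4.335 GPa = 4.335e+09 Pa.
SI base units throughout: W = 224.0 N, H = 4.335e+09 Pa, K = 1.780e-05.
Volume removed: V = K·W·L/H = 1.780e-05 · 224.0 · 2248 / 4.335e+09 = 2.068e-09 m³.

value=2.068e-09 m^3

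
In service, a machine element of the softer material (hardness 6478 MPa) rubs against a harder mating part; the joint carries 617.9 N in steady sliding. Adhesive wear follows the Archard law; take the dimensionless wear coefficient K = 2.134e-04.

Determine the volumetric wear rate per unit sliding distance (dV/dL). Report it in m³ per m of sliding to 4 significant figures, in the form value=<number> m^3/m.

value=2.036e-11 m^3/m

Displayed values are rounded, and all arithmetic keeps exact precision; a lone final rounding: 4 significant digits.
Hardness H = 6478 MPa = 6.478e+09 Pa.
Expressed in SI base units: W = 617.9 N, H = 6.478e+09 Pa, K = 2.134e-04.
Wear rate dV/dL = K·W/H (no L dependence): 2.134e-04 · 617.9 / 6.478e+09 = 2.036e-11 m³/m.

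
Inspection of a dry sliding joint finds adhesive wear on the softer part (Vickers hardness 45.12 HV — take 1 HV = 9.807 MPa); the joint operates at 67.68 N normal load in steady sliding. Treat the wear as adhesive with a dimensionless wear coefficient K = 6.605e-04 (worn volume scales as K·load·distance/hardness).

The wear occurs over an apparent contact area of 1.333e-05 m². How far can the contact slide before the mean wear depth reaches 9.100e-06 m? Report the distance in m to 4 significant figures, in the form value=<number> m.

value=1.201 m

All arithmetic keeps exact precision; intermediate values are printed rounded; a lone final rounding to 4 significant figures.
Convert: Hardness H = 45.12 HV × 9.807 MPa/HV = 442.5 MPa = 4.425e+08 Pa.
Working in SI base units: W = 67.68 N, H = 4.425e+08 Pa, K = 6.605e-04.
Permissible volume V_lim = h_lim·A = 9.100e-06 · 1.333e-05 = 1.213e-10 m³.
Inverting, life L = V_lim·H/(K·W) = 1.213e-10 · 4.425e+08 / (6.605e-04 · 67.68) = 1.201 m.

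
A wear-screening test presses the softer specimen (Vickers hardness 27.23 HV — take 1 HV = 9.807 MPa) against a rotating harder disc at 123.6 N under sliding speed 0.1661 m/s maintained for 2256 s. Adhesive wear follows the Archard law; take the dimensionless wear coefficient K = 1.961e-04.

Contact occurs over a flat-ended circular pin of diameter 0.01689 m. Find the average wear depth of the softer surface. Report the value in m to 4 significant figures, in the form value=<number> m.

Intermediate values are printed rounded — all working math runs at full precision, and a lone final rounding to 4 significant digits.
Convert: Total distance L = v·t = 0.1661 m/s × 2256 s = 374.7 m.
Convert: Hardness H = 27.23 HV × 9.807 MPa/HV = 267.0 MPa = 2.670e+08 Pa.
Convert: Contact area A = π·d²/4 = π·(0.01689 m)²/4 = 2.241e-04 m².
In SI base units, W = 123.6 N, H = 2.670e+08 Pa, K = 1.961e-04.
Archard volume V = K·W·L/H = 1.961e-04 · 123.6 · 374.7 / 2.670e+08 = 3.401e-08 m³.
Wear depth h = V/A = 3.401e-08 / 2.241e-04 = 1.518e-04 m.

value=1.518e-04 m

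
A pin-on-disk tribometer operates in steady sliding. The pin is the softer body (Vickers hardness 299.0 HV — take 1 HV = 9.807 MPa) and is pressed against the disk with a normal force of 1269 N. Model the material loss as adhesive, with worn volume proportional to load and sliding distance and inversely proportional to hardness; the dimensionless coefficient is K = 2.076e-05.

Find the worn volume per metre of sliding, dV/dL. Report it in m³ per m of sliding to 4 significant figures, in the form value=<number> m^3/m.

The computation keeps full precision — printed values are rounded. Rounded once at the end, at 4 significant figures.
Hardness H = 299.0 HV × 9.807 MPa/HV = 2932 MPa = 2.932e+09 Pa.
Expressed in SI base units: W = 1269 N, H = 2.932e+09 Pa, K = 2.076e-05.
The wear rate dV/dL = K·W/H (independent of L): 2.076e-05 · 1269 / 2.932e+09 = 8.984e-12 m³/m.

value=8.984e-12 m^3/m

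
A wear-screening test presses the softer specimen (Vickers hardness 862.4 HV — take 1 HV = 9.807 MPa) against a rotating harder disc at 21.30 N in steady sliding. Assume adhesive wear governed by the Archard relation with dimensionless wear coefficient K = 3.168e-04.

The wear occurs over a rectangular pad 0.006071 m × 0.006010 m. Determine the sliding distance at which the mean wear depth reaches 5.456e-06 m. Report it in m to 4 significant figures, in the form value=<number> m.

value=249.5 m

Intermediates are shown rounded; every step keeps full float precision. Rounded just once, at 4 significant figures.
Hardness H = 862.4 HV × 9.807 MPa/HV = 8458 MPa = 8.458e+09 Pa.
Contact area A = 0.006071 m × 0.006010 m = 3.649e-05 m².
Expressed in SI base units: W = 21.30 N, H = 8.458e+09 Pa, K = 3.168e-04.
Limit volume V_lim = h_lim·A = 5.456e-06 · 3.649e-05 = 1.991e-10 m³.
Sliding life L = V_lim·H/(K·W) = 1.991e-10 · 8.458e+09 / (3.168e-04 · 21.30) = 249.5 m.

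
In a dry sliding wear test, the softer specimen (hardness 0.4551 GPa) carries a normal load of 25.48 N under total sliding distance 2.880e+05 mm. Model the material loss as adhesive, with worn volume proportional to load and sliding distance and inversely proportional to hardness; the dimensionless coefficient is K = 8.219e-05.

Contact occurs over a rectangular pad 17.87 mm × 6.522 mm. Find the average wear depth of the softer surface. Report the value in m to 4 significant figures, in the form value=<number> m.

value=1.137e-05 m

Quoted intermediates are rounded; all working math keeps exact precision. Rounded just once to four significant figures.
Convert: Total distance L = 2.880e+05 mm = 288.0 m.
Convert: Hardness H = 0.4551 GPa = 4.551e+08 Pa.
Convert: Pad sides 17.87 mm × 6.522 mm = 0.01787 m × 0.006522 m. Contact area A = 0.01787 m × 0.006522 m = 1.165e-04 m².
Expressed in SI base units: W = 25.48 N, H = 4.551e+08 Pa, K = 8.219e-05.
The Archard volume V = K·W·L/H = 8.219e-05 · 25.48 · 288.0 / 4.551e+08 = 1.325e-09 m³.
Mean depth h = V/A = 1.325e-09 / 1.165e-04 = 1.137e-05 m.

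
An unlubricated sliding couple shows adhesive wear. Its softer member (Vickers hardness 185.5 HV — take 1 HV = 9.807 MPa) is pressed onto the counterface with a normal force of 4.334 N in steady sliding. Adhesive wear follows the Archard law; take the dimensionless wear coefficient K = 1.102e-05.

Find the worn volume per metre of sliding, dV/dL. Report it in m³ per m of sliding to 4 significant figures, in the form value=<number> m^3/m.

All arithmetic runs at full float precision. The intermediates are shown rounded — one final rounding, at four significant digits.
Hardness H = 185.5 HV × 9.807 MPa/HV = 1819 MPa = 1.819e+09 Pa.
Collected in SI base units: W = 4.334 N, H = 1.819e+09 Pa, K = 1.102e-05.
Sliding wear rate dV/dL = K·W/H, so: 1.102e-05 · 4.334 / 1.819e+09 = 2.625e-14 m³/m.

value=2.625e-14 m^3/m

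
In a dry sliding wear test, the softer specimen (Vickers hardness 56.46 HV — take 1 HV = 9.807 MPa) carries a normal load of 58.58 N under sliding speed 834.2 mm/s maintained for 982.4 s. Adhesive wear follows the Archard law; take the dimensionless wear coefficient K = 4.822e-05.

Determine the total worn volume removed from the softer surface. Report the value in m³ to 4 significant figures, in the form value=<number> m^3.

The intermediates are displayed rounded. Every step keeps full precision — rounded just once: four significant digits.
Sliding speed v = 834.2 mm/s = 0.8342 m/s. Distance L = v·t = 0.8342 m/s × 982.4 s = 819.5 m.
Hardness H = 56.46 HV × 9.807 MPa/HV = 553.7 MPa = 5.537e+08 Pa.
In SI base units, W = 58.58 N, H = 5.537e+08 Pa, K = 4.822e-05.
Archard volume V = K·W·L/H = 4.822e-05 · 58.58 · 819.5 / 5.537e+08 = 4.181e-09 m³.

value=4.181e-09 m^3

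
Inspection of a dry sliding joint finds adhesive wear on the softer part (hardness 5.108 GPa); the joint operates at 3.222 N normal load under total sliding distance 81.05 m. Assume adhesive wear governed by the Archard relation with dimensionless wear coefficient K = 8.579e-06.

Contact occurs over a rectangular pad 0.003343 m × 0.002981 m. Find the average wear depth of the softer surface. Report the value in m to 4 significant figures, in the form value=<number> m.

value=4.401e-08 m

Intermediate values are printed rounded; the algebra runs at exact precision, and a lone final rounding, at 4 significant figures.
Hardness H = 5.108 GPa = 5.108e+09 Pa.
Contact area A = 0.003343 m × 0.002981 m = 9.965e-06 m².
Collected in SI base units: W = 3.222 N, H = 5.108e+09 Pa, K = 8.579e-06.
Worn volume V = K·W·L/H = 8.579e-06 · 3.222 · 81.05 / 5.108e+09 = 4.386e-13 m³.
Depth h = V/A = 4.386e-13 / 9.965e-06 = 4.401e-08 m.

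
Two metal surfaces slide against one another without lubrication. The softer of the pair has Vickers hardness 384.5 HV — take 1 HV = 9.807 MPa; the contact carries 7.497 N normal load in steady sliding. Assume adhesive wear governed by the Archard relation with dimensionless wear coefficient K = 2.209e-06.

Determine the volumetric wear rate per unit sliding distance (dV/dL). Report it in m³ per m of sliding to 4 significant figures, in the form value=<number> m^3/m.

All working math runs at full float precision — intermediate values are displayed rounded, and a single final rounding, at four significant figures.
Hardness H = 384.5 HV × 9.807 MPa/HV = 3771 MPa = 3.771e+09 Pa.
Restated in SI base units: W = 7.497 N, H = 3.771e+09 Pa, K = 2.209e-06.
Rate of wear dV/dL = K·W/H, per unit distance: 2.209e-06 · 7.497 / 3.771e+09 = 4.392e-15 m³/m.

value=4.392e-15 m^3/m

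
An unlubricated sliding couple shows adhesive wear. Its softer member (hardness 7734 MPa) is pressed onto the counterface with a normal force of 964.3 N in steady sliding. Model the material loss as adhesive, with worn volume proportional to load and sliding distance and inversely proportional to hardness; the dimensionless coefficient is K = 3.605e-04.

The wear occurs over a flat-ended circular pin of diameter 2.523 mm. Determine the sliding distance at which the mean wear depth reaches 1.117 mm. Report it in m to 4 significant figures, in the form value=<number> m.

value=124.2 m

The computation holds exact precision, and the intermediates are shown rounded; a lone final rounding to 4 significant figures.
Convert: Hardness H = 7734 MPa = 7.734e+09 Pa.
Convert: Pin diameter d = 2.523 mm = 0.002523 m. Contact area A = π·d²/4 = π·(0.002523 m)²/4 = 4.999e-06 m².
Convert: Depth limit h_lim = 1.117 mm = 0.001117 m.
Working in SI base units: W = 964.3 N, H = 7.734e+09 Pa, K = 3.605e-04.
Permissible volume V_lim = h_lim·A = 0.001117 · 4.999e-06 = 5.584e-09 m³.
Thus life L = V_lim·H/(K·W) = 5.584e-09 · 7.734e+09 / (3.605e-04 · 964.3) = 124.2 m.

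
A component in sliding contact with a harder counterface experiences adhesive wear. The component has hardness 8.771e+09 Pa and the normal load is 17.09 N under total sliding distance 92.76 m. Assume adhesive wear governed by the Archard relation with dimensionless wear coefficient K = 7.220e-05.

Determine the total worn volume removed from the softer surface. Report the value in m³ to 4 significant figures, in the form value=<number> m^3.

The algebra keeps exact precision. The intermediates appear rounded — a lone final rounding to four significant digits.
As SI base values: W = 17.09 N, H = 8.771e+09 Pa, K = 7.220e-05.
The Archard volume V = K·W·L/H = 7.220e-05 · 17.09 · 92.76 / 8.771e+09 = 1.305e-11 m³.

value=1.305e-11 m^3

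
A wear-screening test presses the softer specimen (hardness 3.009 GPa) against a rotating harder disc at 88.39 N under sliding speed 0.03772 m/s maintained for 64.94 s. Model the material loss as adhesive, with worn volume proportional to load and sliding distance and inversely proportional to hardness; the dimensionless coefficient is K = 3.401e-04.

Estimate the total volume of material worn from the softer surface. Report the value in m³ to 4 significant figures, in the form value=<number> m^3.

value=2.447e-11 m^3

Quoted intermediates are rounded, and all arithmetic maintains full float precision; one final rounding to 4 significant figures.
Convert: The distance L = v·t = 0.03772 m/s × 64.94 s = 2.450 m.
Convert: Hardness H = 3.009 GPa = 3.009e+09 Pa.
Collected in SI base units: W = 88.39 N, H = 3.009e+09 Pa, K = 3.401e-04.
Wear volume V = K·W·L/H = 3.401e-04 · 88.39 · 2.450 / 3.009e+09 = 2.447e-11 m³.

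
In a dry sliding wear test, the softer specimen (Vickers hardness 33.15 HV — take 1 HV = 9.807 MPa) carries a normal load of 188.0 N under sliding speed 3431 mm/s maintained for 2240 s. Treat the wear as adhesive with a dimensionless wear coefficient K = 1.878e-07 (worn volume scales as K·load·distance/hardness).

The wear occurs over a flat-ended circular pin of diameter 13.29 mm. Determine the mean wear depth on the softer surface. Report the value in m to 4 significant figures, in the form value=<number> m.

The computation maintains exact precision. Intermediate values are shown rounded — a lone final rounding to 4 significant figures.
Sliding speed v = 3431 mm/s = 3.431 m/s. Total distance L = v·t = 3.431 m/s × 2240 s = 7685 m.
Hardness H = 33.15 HV × 9.807 MPa/HV = 325.1 MPa = 3.251e+08 Pa.
Pin diameter d = 13.29 mm = 0.01329 m. Contact area A = π·d²/4 = π·(0.01329 m)²/4 = 1.387e-04 m².
As SI base values: W = 188.0 N, H = 3.251e+08 Pa, K = 1.878e-07.
The Archard volume V = K·W·L/H = 1.878e-07 · 188.0 · 7685 / 3.251e+08 = 8.346e-10 m³.
Depth of wear h = V/A = 8.346e-10 / 1.387e-04 = 6.017e-06 m.

value=6.017e-06 m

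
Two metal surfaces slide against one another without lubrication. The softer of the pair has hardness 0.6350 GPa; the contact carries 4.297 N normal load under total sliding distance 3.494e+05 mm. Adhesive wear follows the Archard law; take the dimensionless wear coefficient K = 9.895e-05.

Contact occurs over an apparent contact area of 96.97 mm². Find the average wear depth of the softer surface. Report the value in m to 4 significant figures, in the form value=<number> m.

value=2.413e-06 m

Every step carries full float precision, and intermediate values appear rounded; one final rounding, at four significant figures.
Total distance L = 3.494e+05 mm = 349.4 m.
Hardness H = 0.6350 GPa = 6.350e+08 Pa.
Contact area A = 96.97 mm² = 9.697e-05 m².
Collected in SI base units: W = 4.297 N, H = 6.350e+08 Pa, K = 9.895e-05.
Wear volume V = K·W·L/H = 9.895e-05 · 4.297 · 349.4 / 6.350e+08 = 2.340e-10 m³.
Average depth h = V/A = 2.340e-10 / 9.697e-05 = 2.413e-06 m.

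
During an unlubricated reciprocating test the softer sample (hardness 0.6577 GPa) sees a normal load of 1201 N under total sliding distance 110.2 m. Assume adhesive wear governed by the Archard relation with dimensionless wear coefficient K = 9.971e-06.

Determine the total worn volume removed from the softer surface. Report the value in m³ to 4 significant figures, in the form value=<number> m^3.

Intermediate values are shown rounded; all arithmetic carries full precision. Rounded just once to four significant figures.
Hardness H = 0.6577 GPa = 6.577e+08 Pa.
Collected in SI base units: W = 1201 N, H = 6.577e+08 Pa, K = 9.971e-06.
By Archard's law, V = K·W·L/H = 9.971e-06 · 1201 · 110.2 / 6.577e+08 = 2.006e-09 m³.

value=2.006e-09 m^3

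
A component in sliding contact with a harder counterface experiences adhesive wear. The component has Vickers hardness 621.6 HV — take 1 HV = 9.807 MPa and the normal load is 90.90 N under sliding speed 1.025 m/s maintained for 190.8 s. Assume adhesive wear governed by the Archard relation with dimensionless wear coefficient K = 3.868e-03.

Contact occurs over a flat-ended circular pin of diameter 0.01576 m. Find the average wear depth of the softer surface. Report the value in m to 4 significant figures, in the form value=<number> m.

Each operation holds full precision. Intermediates are displayed rounded — a lone final rounding: four significant digits.
Sliding distance L = v·t = 1.025 m/s × 190.8 s = 195.6 m.
Hardness H = 621.6 HV × 9.807 MPa/HV = 6096 MPa = 6.096e+09 Pa.
Contact area A = π·d²/4 = π·(0.01576 m)²/4 = 1.951e-04 m².
In SI base units, W = 90.90 N, H = 6.096e+09 Pa, K = 3.868e-03.
By Archard's law, V = K·W·L/H = 3.868e-03 · 90.90 · 195.6 / 6.096e+09 = 1.128e-08 m³.
Mean depth h = V/A = 1.128e-08 / 1.951e-04 = 5.782e-05 m.

value=5.782e-05 m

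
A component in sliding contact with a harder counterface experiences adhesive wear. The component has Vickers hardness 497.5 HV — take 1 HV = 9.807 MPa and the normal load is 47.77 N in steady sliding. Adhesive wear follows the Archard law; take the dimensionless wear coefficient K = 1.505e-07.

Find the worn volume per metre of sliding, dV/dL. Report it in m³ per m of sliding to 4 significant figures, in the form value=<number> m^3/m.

value=1.474e-15 m^3/m

The intermediates appear rounded; the computation maintains full precision — one last rounding, at four significant digits.
Hardness H = 497.5 HV × 9.807 MPa/HV = 4879 MPa = 4.879e+09 Pa.
SI base units throughout: W = 47.77 N, H = 4.879e+09 Pa, K = 1.505e-07.
Volumetric rate dV/dL = K·W/H, per unit distance: 1.505e-07 · 47.77 / 4.879e+09 = 1.474e-15 m³/m.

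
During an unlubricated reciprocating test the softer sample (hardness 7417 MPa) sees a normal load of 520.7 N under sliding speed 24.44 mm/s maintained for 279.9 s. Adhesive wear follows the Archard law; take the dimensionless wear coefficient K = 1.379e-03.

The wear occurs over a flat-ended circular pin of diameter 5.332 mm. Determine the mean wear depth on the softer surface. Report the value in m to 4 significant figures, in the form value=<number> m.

value=2.966e-05 m

All arithmetic keeps full precision — intermediates are displayed rounded. Rounded once at the end: four significant figures.
Sliding speed v = 24.44 mm/s = 0.02444 m/s. Path length L = v·t = 0.02444 m/s × 279.9 s = 6.841 m.
Hardness H = 7417 MPa = 7.417e+09 Pa.
Pin diameter d = 5.332 mm = 0.005332 m. Contact area A = π·d²/4 = π·(0.005332 m)²/4 = 2.233e-05 m².
Restated in SI base units: W = 520.7 N, H = 7.417e+09 Pa, K = 1.379e-03.
Wear volume V = K·W·L/H = 1.379e-03 · 520.7 · 6.841 / 7.417e+09 = 6.623e-10 m³.
Mean wear depth h = V/A = 6.623e-10 / 2.233e-05 = 2.966e-05 m.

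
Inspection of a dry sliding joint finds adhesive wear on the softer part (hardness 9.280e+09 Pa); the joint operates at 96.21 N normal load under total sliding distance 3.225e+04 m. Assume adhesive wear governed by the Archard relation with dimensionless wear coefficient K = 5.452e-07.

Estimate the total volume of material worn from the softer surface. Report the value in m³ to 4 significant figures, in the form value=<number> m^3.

All working math runs at exact precision. Quoted intermediates are rounded; rounded just once to four significant figures.
SI base units throughout: W = 96.21 N, H = 9.280e+09 Pa, K = 5.452e-07.
By Archard's law, V = K·W·L/H = 5.452e-07 · 96.21 · 3.225e+04 / 9.280e+09 = 1.823e-10 m³.

value=1.823e-10 m^3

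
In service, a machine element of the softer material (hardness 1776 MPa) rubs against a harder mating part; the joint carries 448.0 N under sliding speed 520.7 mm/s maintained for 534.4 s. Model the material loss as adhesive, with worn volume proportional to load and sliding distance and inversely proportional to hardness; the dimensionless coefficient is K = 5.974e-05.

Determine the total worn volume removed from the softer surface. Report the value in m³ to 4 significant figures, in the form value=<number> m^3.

Quoted intermediates are rounded; each operation carries exact precision. Rounded once at the end to 4 significant digits.
Convert: Sliding speed v = 520.7 mm/s = 0.5207 m/s. Distance covered L = v·t = 0.5207 m/s × 534.4 s = 278.3 m.
Convert: Hardness H = 1776 MPa = 1.776e+09 Pa.
Collected in SI base units: W = 448.0 N, H = 1.776e+09 Pa, K = 5.974e-05.
Wear volume V = K·W·L/H = 5.974e-05 · 448.0 · 278.3 / 1.776e+09 = 4.193e-09 m³.

value=4.193e-09 m^3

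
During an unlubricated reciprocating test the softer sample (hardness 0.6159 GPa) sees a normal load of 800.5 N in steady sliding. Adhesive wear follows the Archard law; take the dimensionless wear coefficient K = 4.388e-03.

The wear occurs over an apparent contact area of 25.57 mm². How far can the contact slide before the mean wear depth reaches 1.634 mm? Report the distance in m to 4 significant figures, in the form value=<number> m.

All arithmetic keeps full float precision — intermediates appear rounded, and a single final rounding to 4 significant digits.
Hardness H = 0.6159 GPa = 6.159e+08 Pa.
Contact area A = 25.57 mm² = 2.557e-05 m².
Depth limit h_lim = 1.634 mm = 0.001634 m.
Working in SI base units: W = 800.5 N, H = 6.159e+08 Pa, K = 4.388e-03.
Permissible volume V_lim = h_lim·A = 0.001634 · 2.557e-05 = 4.178e-08 m³.
Inverting, life L = V_lim·H/(K·W) = 4.178e-08 · 6.159e+08 / (4.388e-03 · 800.5) = 7.326 m.

value=7.326 m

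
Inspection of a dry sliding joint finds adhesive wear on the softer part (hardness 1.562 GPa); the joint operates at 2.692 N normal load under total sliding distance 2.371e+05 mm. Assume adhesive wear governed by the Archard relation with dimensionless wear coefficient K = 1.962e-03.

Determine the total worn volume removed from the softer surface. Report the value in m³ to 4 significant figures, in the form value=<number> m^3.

Intermediates appear rounded; all working math keeps exact precision — rounded once at the end to four significant figures.
The distance L = 2.371e+05 mm = 237.1 m.
Hardness H = 1.562 GPa = 1.562e+09 Pa.
In SI base units, W = 2.692 N, H = 1.562e+09 Pa, K = 1.962e-03.
Apply Archard: V = K·W·L/H = 1.962e-03 · 2.692 · 237.1 / 1.562e+09 = 8.017e-10 m³.

value=8.017e-10 m^3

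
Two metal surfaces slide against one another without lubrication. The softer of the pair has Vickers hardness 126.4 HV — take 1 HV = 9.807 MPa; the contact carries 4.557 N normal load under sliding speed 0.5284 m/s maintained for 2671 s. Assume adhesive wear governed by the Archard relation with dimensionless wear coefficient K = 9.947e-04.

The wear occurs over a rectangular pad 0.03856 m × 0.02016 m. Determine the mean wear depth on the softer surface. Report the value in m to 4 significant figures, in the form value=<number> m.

Each operation runs at full precision, and intermediate values appear rounded — rounded once at the end, at four significant digits.
Path length L = v·t = 0.5284 m/s × 2671 s = 1411 m.
Hardness H = 126.4 HV × 9.807 MPa/HV = 1240 MPa = 1.240e+09 Pa.
Contact area A = 0.03856 m × 0.02016 m = 7.774e-04 m².
In SI base units: W = 4.557 N, H = 1.240e+09 Pa, K = 9.947e-04.
Wear volume V = K·W·L/H = 9.947e-04 · 4.557 · 1411 / 1.240e+09 = 5.161e-09 m³.
Average depth h = V/A = 5.161e-09 / 7.774e-04 = 6.639e-06 m.

value=6.639e-06 m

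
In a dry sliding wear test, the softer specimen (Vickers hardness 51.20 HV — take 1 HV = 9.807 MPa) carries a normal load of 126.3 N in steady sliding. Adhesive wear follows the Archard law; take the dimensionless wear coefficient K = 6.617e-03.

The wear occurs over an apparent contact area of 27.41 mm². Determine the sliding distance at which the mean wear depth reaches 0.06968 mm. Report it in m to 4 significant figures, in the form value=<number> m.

value=1.148 m

Intermediates are displayed rounded; the computation maintains exact precision — one final rounding: four significant figures.
Convert: Hardness H = 51.20 HV × 9.807 MPa/HV = 502.1 MPa = 5.021e+08 Pa.
Convert: Contact area A = 27.41 mm² = 2.741e-05 m².
Convert: Depth limit h_lim = 0.06968 mm = 6.968e-05 m.
In SI base units, W = 126.3 N, H = 5.021e+08 Pa, K = 6.617e-03.
Limit volume V_lim = h_lim·A = 6.968e-05 · 2.741e-05 = 1.910e-09 m³.
Thus life L = V_lim·H/(K·W) = 1.910e-09 · 5.021e+08 / (6.617e-03 · 126.3) = 1.148 m.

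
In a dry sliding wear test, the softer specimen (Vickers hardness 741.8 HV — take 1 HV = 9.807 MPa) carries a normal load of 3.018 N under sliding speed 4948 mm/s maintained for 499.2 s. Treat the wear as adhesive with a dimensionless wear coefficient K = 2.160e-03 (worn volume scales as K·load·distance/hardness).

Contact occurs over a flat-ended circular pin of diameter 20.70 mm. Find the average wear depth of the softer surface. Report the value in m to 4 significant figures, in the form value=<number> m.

value=6.577e-06 m

Intermediate values are printed rounded. The algebra maintains full precision. Rounded once at the end: 4 significant digits.
Sliding speed v = 4948 mm/s = 4.948 m/s. The distance L = v·t = 4.948 m/s × 499.2 s = 2470 m.
Hardness H = 741.8 HV × 9.807 MPa/HV = 7275 MPa = 7.275e+09 Pa.
Pin diameter d = 20.70 mm = 0.02070 m. Contact area A = π·d²/4 = π·(0.02070 m)²/4 = 3.365e-04 m².
Working in SI base units: W = 3.018 N, H = 7.275e+09 Pa, K = 2.160e-03.
By Archard's law, V = K·W·L/H = 2.160e-03 · 3.018 · 2470 / 7.275e+09 = 2.213e-09 m³.
Mean depth h = V/A = 2.213e-09 / 3.365e-04 = 6.577e-06 m.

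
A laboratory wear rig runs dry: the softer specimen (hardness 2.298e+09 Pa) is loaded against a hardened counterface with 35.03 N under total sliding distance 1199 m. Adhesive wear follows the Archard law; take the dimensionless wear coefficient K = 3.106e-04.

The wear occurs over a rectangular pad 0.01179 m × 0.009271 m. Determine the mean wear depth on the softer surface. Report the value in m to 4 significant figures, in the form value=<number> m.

value=5.194e-05 m

The intermediates are shown rounded. The computation maintains full float precision — one last rounding: 4 significant figures.
Contact area A = 0.01179 m × 0.009271 m = 1.093e-04 m².
SI base units throughout: W = 35.03 N, H = 2.298e+09 Pa, K = 3.106e-04.
The Archard volume V = K·W·L/H = 3.106e-04 · 35.03 · 1199 / 2.298e+09 = 5.677e-09 m³.
Average depth h = V/A = 5.677e-09 / 1.093e-04 = 5.194e-05 m.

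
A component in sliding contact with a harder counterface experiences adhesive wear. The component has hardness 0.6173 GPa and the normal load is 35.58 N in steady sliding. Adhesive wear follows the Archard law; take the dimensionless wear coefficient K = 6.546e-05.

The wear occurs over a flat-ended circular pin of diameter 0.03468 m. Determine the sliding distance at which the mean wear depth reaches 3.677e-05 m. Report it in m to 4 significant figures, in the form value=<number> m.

Displayed values are rounded; all arithmetic carries full precision — one last rounding to 4 significant digits.
Convert: Hardness H = 0.6173 GPa = 6.173e+08 Pa.
Convert: Contact area A = π·d²/4 = π·(0.03468 m)²/4 = 9.446e-04 m².
Expressed in SI base units: W = 35.58 N, H = 6.173e+08 Pa, K = 6.546e-05.
Limit volume V_lim = h_lim·A = 3.677e-05 · 9.446e-04 = 3.473e-08 m³.
Inverting, life L = V_lim·H/(K·W) = 3.473e-08 · 6.173e+08 / (6.546e-05 · 35.58) = 9206 m.

value=9206 m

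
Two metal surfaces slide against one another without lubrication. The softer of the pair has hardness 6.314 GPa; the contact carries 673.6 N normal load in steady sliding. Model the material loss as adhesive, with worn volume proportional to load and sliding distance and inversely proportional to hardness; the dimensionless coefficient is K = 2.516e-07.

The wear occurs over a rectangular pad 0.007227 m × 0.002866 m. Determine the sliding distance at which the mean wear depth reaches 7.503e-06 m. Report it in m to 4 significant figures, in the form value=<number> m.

value=5790 m

The intermediates appear rounded — all working math maintains full float precision. Rounded once at the end to 4 significant digits.
Hardness H = 6.314 GPa = 6.314e+09 Pa.
Contact area A = 0.007227 m × 0.002866 m = 2.071e-05 m².
As SI base values: W = 673.6 N, H = 6.314e+09 Pa, K = 2.516e-07.
Permissible volume V_lim = h_lim·A = 7.503e-06 · 2.071e-05 = 1.554e-10 m³.
Sliding life L = V_lim·H/(K·W) = 1.554e-10 · 6.314e+09 / (2.516e-07 · 673.6) = 5790 m.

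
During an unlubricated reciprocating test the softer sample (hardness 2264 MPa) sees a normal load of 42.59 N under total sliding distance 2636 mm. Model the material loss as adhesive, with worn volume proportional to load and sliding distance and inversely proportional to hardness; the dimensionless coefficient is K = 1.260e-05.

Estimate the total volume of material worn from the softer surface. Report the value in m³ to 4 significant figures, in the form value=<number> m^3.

The intermediates appear rounded — all working math maintains exact precision. Rounded just once: four significant digits.
The distance L = 2636 mm = 2.636 m.
Hardness H = 2264 MPa = 2.264e+09 Pa.
Collected in SI base units: W = 42.59 N, H = 2.264e+09 Pa, K = 1.260e-05.
Worn volume V = K·W·L/H = 1.260e-05 · 42.59 · 2.636 / 2.264e+09 = 6.248e-13 m³.

value=6.248e-13 m^3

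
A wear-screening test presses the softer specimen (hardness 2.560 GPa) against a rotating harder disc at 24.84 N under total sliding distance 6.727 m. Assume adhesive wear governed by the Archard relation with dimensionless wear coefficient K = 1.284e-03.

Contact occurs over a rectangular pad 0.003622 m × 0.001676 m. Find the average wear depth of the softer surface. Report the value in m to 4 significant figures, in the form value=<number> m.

value=1.381e-05 m

Intermediates are printed rounded. Every step carries full float precision, and one final rounding to 4 significant digits.
Convert: Hardness H = 2.560 GPa = 2.560e+09 Pa.
Convert: Contact area A = 0.003622 m × 0.001676 m = 6.070e-06 m².
SI base units throughout: W = 24.84 N, H = 2.560e+09 Pa, K = 1.284e-03.
Archard relation: V = K·W·L/H = 1.284e-03 · 24.84 · 6.727 / 2.560e+09 = 8.381e-11 m³.
Mean depth h = V/A = 8.381e-11 / 6.070e-06 = 1.381e-05 m.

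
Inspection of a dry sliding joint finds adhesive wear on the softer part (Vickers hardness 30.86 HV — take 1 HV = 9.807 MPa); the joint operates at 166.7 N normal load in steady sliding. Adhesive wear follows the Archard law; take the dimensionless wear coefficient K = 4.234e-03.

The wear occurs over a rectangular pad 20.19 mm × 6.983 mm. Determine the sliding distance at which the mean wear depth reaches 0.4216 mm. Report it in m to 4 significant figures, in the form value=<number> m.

value=25.49 m

Intermediate values are printed rounded. All arithmetic holds full precision. Rounded just once: four significant figures.
Convert: Hardness H = 30.86 HV × 9.807 MPa/HV = 302.6 MPa = 3.026e+08 Pa.
Convert: Pad sides 20.19 mm × 6.983 mm = 0.02019 m × 0.006983 m. Contact area A = 0.02019 m × 0.006983 m = 1.410e-04 m².
Convert: Depth limit h_lim = 0.4216 mm = 4.216e-04 m.
In SI base units, W = 166.7 N, H = 3.026e+08 Pa, K = 4.234e-03.
Limit volume V_lim = h_lim·A = 4.216e-04 · 1.410e-04 = 5.944e-08 m³.
Inverting, life L = V_lim·H/(K·W) = 5.944e-08 · 3.026e+08 / (4.234e-03 · 166.7) = 25.49 m.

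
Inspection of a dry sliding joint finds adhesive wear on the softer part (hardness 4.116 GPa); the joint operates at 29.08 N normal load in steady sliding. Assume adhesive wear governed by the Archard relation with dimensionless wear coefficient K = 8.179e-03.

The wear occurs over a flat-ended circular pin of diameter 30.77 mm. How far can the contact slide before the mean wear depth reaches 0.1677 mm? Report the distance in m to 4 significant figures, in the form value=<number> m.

value=2158 m

Each operation keeps full precision, and displayed values are rounded, and one final rounding: 4 significant digits.
Convert: Hardness H = 4.116 GPa = 4.116e+09 Pa.
Convert: Pin diameter d = 30.77 mm = 0.03077 m. Contact area A = π·d²/4 = π·(0.03077 m)²/4 = 7.436e-04 m².
Convert: Depth limit h_lim = 0.1677 mm = 1.677e-04 m.
In SI base units: W = 29.08 N, H = 4.116e+09 Pa, K = 8.179e-03.
Allowed volume V_lim = h_lim·A = 1.677e-04 · 7.436e-04 = 1.247e-07 m³.
Thus life L = V_lim·H/(K·W) = 1.247e-07 · 4.116e+09 / (8.179e-03 · 29.08) = 2158 m.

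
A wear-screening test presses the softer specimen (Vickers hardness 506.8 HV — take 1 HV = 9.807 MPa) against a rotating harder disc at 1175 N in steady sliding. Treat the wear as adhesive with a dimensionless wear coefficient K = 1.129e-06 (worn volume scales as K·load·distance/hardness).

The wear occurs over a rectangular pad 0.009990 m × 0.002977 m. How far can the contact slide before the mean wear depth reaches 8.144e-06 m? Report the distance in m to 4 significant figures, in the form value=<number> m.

All working math maintains full float precision; intermediates are printed rounded; rounded just once: four significant digits.
Hardness H = 506.8 HV × 9.807 MPa/HV = 4970 MPa = 4.970e+09 Pa.
Contact area A = 0.009990 m × 0.002977 m = 2.974e-05 m².
Collected in SI base units: W = 1175 N, H = 4.970e+09 Pa, K = 1.129e-06.
Permissible volume V_lim = h_lim·A = 8.144e-06 · 2.974e-05 = 2.422e-10 m³.
Thus life L = V_lim·H/(K·W) = 2.422e-10 · 4.970e+09 / (1.129e-06 · 1175) = 907.5 m.

value=907.5 m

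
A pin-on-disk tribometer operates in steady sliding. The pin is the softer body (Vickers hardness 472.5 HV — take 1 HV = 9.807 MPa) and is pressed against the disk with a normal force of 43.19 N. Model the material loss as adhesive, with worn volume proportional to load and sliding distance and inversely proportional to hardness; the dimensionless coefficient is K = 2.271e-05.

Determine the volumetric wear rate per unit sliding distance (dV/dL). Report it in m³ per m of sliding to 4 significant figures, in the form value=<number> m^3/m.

Displayed values are rounded, and all working math maintains full precision, and one last rounding, at four significant figures.
Convert: Hardness H = 472.5 HV × 9.807 MPa/HV = 4634 MPa = 4.634e+09 Pa.
Collected in SI base units: W = 43.19 N, H = 4.634e+09 Pa, K = 2.271e-05.
The wear rate dV/dL = K·W/H (independent of L): 2.271e-05 · 43.19 / 4.634e+09 = 2.117e-13 m³/m.

value=2.117e-13 m^3/m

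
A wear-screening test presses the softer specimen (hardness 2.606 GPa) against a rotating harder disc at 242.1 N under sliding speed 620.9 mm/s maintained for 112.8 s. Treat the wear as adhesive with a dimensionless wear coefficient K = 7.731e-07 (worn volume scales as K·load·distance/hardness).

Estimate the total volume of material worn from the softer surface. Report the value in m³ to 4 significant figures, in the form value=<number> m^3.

The intermediates are shown rounded, and the computation keeps full float precision; a single final rounding to four significant digits.
Sliding speed v = 620.9 mm/s = 0.6209 m/s. Total distance L = v·t = 0.6209 m/s × 112.8 s = 70.04 m.
Hardness H = 2.606 GPa = 2.606e+09 Pa.
Working in SI base units: W = 242.1 N, H = 2.606e+09 Pa, K = 7.731e-07.
Wear volume V = K·W·L/H = 7.731e-07 · 242.1 · 70.04 / 2.606e+09 = 5.030e-12 m³.

value=5.030e-12 m^3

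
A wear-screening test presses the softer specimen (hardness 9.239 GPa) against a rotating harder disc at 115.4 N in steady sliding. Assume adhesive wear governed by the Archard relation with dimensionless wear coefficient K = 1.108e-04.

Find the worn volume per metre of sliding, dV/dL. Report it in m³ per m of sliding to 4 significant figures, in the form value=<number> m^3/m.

value=1.384e-12 m^3/m

The algebra maintains full float precision — intermediate values appear rounded — a lone final rounding: 4 significant figures.
Convert: Hardness H = 9.239 GPa = 9.239e+09 Pa.
In SI base units: W = 115.4 N, H = 9.239e+09 Pa, K = 1.108e-04.
Wear rate dV/dL = K·W/H — distance-free: 1.108e-04 · 115.4 / 9.239e+09 = 1.384e-12 m³/m.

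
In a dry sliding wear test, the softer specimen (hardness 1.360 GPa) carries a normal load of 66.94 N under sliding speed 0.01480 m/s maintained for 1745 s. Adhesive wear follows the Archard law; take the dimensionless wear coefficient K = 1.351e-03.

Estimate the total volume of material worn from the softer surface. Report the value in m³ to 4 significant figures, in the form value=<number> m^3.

value=1.717e-09 m^3

The intermediates are displayed rounded; the algebra runs at exact precision, and rounded once at the end, at 4 significant figures.
Sliding distance L = v·t = 0.01480 m/s × 1745 s = 25.83 m.
Hardness H = 1.360 GPa = 1.360e+09 Pa.
Collected in SI base units: W = 66.94 N, H = 1.360e+09 Pa, K = 1.351e-03.
By Archard's law, V = K·W·L/H = 1.351e-03 · 66.94 · 25.83 / 1.360e+09 = 1.717e-09 m³.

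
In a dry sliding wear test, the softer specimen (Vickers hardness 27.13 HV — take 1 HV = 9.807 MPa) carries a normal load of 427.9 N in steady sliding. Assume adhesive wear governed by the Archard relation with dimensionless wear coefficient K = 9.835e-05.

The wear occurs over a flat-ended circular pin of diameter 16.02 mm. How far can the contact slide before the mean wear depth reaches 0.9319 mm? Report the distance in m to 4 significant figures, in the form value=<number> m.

value=1188 m

Every step maintains full precision; intermediate values are printed rounded. Rounded just once to 4 significant figures.
Hardness H = 27.13 HV × 9.807 MPa/HV = 266.1 MPa = 2.661e+08 Pa.
Pin diameter d = 16.02 mm = 0.01602 m. Contact area A = π·d²/4 = π·(0.01602 m)²/4 = 2.016e-04 m².
Depth limit h_lim = 0.9319 mm = 9.319e-04 m.
Restated in SI base units: W = 427.9 N, H = 2.661e+08 Pa, K = 9.835e-05.
Wearable volume V_lim = h_lim·A = 9.319e-04 · 2.016e-04 = 1.878e-07 m³.
Thus life L = V_lim·H/(K·W) = 1.878e-07 · 2.661e+08 / (9.835e-05 · 427.9) = 1188 m.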